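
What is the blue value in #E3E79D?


Color: #E3E79D
R = E3 = 227
G = E7 = 231
B = 9D = 157
Blue = 157


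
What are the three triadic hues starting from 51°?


Triadic: equally spaced at 120° intervals
H1 = 51°
H2 = (51 + 120) mod 360 = 171°
H3 = (51 + 240) mod 360 = 291°
Triadic = 51°, 171°, 291°


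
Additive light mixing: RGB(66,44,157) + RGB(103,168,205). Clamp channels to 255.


Additive: each channel = min(255, C₁+C₂)
R: 66+103 = 169 → 169
G: 44+168 = 212 → 212
B: 157+205 = 362 → 255
= RGB(169, 212, 255)


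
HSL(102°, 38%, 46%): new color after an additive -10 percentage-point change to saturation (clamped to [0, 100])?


Original S = 38%
Adjustment = -10 percentage points
New S = 38 + (-10) = 28
Clamp to [0, 100] → 28
= HSL(102°, 28%, 46%)


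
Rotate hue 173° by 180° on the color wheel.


New hue = (H + rotation) mod 360
New hue = (173 + 180) mod 360
= 353 mod 360
= 353°


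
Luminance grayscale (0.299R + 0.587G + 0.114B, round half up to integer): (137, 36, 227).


Gray = 0.299×R + 0.587×G + 0.114×B
Gray = 0.299×137 + 0.587×36 + 0.114×227
Gray = 40.963 + 21.132 + 25.878
Gray = 87.973 → round half up → 88
Gray = 88


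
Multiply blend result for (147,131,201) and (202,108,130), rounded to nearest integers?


Multiply: C = A×B/255, rounded to nearest integer
R: 147×202/255 = 29694/255 ≈ 116.447 → 116
G: 131×108/255 = 14148/255 ≈ 55.482 → 55
B: 201×130/255 = 26130/255 ≈ 102.471 → 102
= RGB(116, 55, 102)


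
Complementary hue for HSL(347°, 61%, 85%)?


Complement = opposite side of color wheel = hue + 180°
H' = (347 + 180) mod 360 = 167°
S and L unchanged.
= HSL(167°, 61%, 85%)


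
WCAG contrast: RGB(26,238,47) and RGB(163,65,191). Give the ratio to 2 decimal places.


Linearize each sRGB channel c=v/255: c/12.92 if c ≤ 0.04045 else ((c+0.055)/1.055)^2.4
L = 0.2126×R_lin + 0.7152×G_lin + 0.0722×B_lin
Color 1 (26,238,47):
  R=26: 26/255≈0.1020 > 0.04045 → ((0.1020+0.055)/1.055)^2.4 ≈ 0.01033
  G=238: 238/255≈0.9333 > 0.04045 → ((0.9333+0.055)/1.055)^2.4 ≈ 0.85499
  B=47: 47/255≈0.1843 > 0.04045 → ((0.1843+0.055)/1.055)^2.4 ≈ 0.02843
  L1 = 0.2126×0.01033 + 0.7152×0.85499 + 0.0722×0.02843 ≈ 0.61574
Color 2 (163,65,191):
  R=163: 163/255≈0.6392 > 0.04045 → ((0.6392+0.055)/1.055)^2.4 ≈ 0.36625
  G=65: 65/255≈0.2549 > 0.04045 → ((0.2549+0.055)/1.055)^2.4 ≈ 0.05286
  B=191: 191/255≈0.7490 > 0.04045 → ((0.7490+0.055)/1.055)^2.4 ≈ 0.52100
  L2 = 0.2126×0.36625 + 0.7152×0.05286 + 0.0722×0.52100 ≈ 0.15329
Lighter = 0.61574, Darker = 0.15329
Ratio = (L_lighter + 0.05) / (L_darker + 0.05)
Ratio = (0.61574 + 0.05) / (0.15329 + 0.05) = 0.66574 / 0.20329 ≈ 3.2749
Ratio ≈ 3.27:1


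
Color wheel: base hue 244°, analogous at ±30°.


Base hue: 244°
Left analog: (244 - 30) mod 360 = 214°
Right analog: (244 + 30) mod 360 = 274°
Analogous hues = 214° and 274°


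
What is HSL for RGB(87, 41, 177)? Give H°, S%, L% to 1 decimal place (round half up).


Normalize: R'=87/255≈0.3412, G'=41/255≈0.1608, B'=177/255≈0.6941
Max=177/255, Min=41/255, Δ=Max-Min=136/255
L = (Max+Min)/2 = (177+41)/510 = 218/510 = 0.42745… → L = 42.7%
L ≤ 0.5 → S = Δ/(Max+Min) = 136/(177+41) = 136/218 = 0.62385… → S = 62.4%
(the 1/255 factors cancel in S and H, so raw channel differences can be used)
Max is B' → H = 60 × ((R-G)/Δ + 4) = 60 × ((87-41)/136 + 4)
  46/136 + 4 = 0.3382… + 4 = 4.3382…
  H = 60 × 4.3382… = 260.294…° → H = 260.3°
= HSL(260.3°, 62.4%, 42.7%)


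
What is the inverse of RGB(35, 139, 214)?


Invert: (255-R, 255-G, 255-B)
R: 255-35 = 220
G: 255-139 = 116
B: 255-214 = 41
= RGB(220, 116, 41)


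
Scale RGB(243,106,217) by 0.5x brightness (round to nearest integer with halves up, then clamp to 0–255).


Multiply each channel by 0.5, round half up, clamp to [0, 255]
R: 243×0.5 = 121.5 → round → 122
G: 106×0.5 = 53
B: 217×0.5 = 108.5 → round → 109
= RGB(122, 53, 109)


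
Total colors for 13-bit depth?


Colors = 2^bits = 2^13
= 8,192 colors


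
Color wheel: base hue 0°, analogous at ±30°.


Base hue: 0°
Left analog: (0 - 30) mod 360 = 330°
Right analog: (0 + 30) mod 360 = 30°
Analogous hues = 330° and 30°


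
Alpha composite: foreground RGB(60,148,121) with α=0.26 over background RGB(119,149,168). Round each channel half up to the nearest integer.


C = α×F + (1-α)×B, with 1-α = 0.74
R: 0.26×60 + 0.74×119 = 15.60 + 88.06 = 103.66 → 104
G: 0.26×148 + 0.74×149 = 38.48 + 110.26 = 148.74 → 149
B: 0.26×121 + 0.74×168 = 31.46 + 124.32 = 155.78 → 156
= RGB(104, 149, 156)


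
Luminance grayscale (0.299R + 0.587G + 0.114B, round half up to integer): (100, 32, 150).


Gray = 0.299×R + 0.587×G + 0.114×B
Gray = 0.299×100 + 0.587×32 + 0.114×150
Gray = 29.900 + 18.784 + 17.100
Gray = 65.784 → round half up → 66
Gray = 66


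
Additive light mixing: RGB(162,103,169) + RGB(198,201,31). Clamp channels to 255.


Additive: each channel = min(255, C₁+C₂)
R: 162+198 = 360 → 255
G: 103+201 = 304 → 255
B: 169+31 = 200 → 200
= RGB(255, 255, 200)


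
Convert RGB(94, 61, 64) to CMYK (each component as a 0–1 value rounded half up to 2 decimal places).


R'=94/255≈0.3686, G'=61/255≈0.2392, B'=64/255≈0.2510
K = 1 - max(R',G',B') = 1 - 94/255 = 161/255 = 0.63137… → 0.63
(1-R'-K)/(1-K) simplifies to (max-R)/max with max = 94:
C = (94-94)/94 = 0/94 = 0 → 0.00
M = (94-61)/94 = 33/94 = 0.35106… → 0.35
Y = (94-64)/94 = 30/94 = 0.31914… → 0.32
= CMYK(0.00, 0.35, 0.32, 0.63)


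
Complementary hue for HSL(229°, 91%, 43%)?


Complement = opposite side of color wheel = hue + 180°
H' = (229 + 180) mod 360 = 49°
S and L unchanged.
= HSL(49°, 91%, 43%)


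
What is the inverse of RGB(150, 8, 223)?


Invert: (255-R, 255-G, 255-B)
R: 255-150 = 105
G: 255-8 = 247
B: 255-223 = 32
= RGB(105, 247, 32)


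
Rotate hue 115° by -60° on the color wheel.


New hue = (H + rotation) mod 360
New hue = (115 -60) mod 360
= 55 mod 360
= 55°


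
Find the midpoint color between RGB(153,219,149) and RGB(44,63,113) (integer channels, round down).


Midpoint: each channel = ⌊(C₁+C₂)/2⌋
R: ⌊(153+44)/2⌋ = 98
G: ⌊(219+63)/2⌋ = 141
B: ⌊(149+113)/2⌋ = 131
= RGB(98, 141, 131)


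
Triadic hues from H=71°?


Triadic: equally spaced at 120° intervals
H1 = 71°
H2 = (71 + 120) mod 360 = 191°
H3 = (71 + 240) mod 360 = 311°
Triadic = 71°, 191°, 311°


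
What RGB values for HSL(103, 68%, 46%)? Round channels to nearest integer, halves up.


H=103°, S=0.68, L=0.46
C = (1-|2L-1|)×S = (1-|-0.08|)×0.68 = 0.6256
H' = H/60 = 103/60 ≈ 1.7167; X = C×(1-|H' mod 2 - 1|) ≈ 0.1773
m = L - C/2 = 0.46 - 0.3128 = 0.1472
Sector ⌊H'⌋ = 1 → (R',G',B') = (≈0.1773, 0.6256, 0.0)
RGB = ((R'+m)×255, (G'+m)×255, (B'+m)×255) = (82.7356, 197.064, 37.536)
Round half up → RGB(83, 197, 38)


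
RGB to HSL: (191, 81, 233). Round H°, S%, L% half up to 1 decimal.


Normalize: R'=191/255≈0.7490, G'=81/255≈0.3176, B'=233/255≈0.9137
Max=233/255, Min=81/255, Δ=Max-Min=152/255
L = (Max+Min)/2 = (233+81)/510 = 314/510 = 0.61568… → L = 61.6%
L > 0.5 → S = Δ/(2-Max-Min) = 152/(510-233-81) = 152/196 = 0.77551… → S = 77.6%
(the 1/255 factors cancel in S and H, so raw channel differences can be used)
Max is B' → H = 60 × ((R-G)/Δ + 4) = 60 × ((191-81)/152 + 4)
  110/152 + 4 = 0.7236… + 4 = 4.7236…
  H = 60 × 4.7236… = 283.421…° → H = 283.4°
= HSL(283.4°, 77.6%, 61.6%)


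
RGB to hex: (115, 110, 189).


R = 115 → 73 (hex)
G = 110 → 6E (hex)
B = 189 → BD (hex)
Hex = #736EBD


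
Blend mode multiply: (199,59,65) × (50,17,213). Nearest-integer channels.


Multiply: C = A×B/255, rounded to nearest integer
R: 199×50/255 = 9950/255 ≈ 39.020 → 39
G: 59×17/255 = 1003/255 ≈ 3.933 → 4
B: 65×213/255 = 13845/255 ≈ 54.294 → 54
= RGB(39, 4, 54)


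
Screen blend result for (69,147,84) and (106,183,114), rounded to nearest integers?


Screen: C = 255 - (255-A)×(255-B)/255, rounded to nearest integer
R: 255 - (255-69)×(255-106)/255 = 255 - 27714/255 ≈ 255 - 108.682 = 146.318 → 146
G: 255 - (255-147)×(255-183)/255 = 255 - 7776/255 ≈ 255 - 30.494 = 224.506 → 225
B: 255 - (255-84)×(255-114)/255 = 255 - 24111/255 ≈ 255 - 94.553 = 160.447 → 160
= RGB(146, 225, 160)


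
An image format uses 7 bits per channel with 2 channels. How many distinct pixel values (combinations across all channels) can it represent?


Total bits = 7 bits/channel × 2 channels = 14 bits
Distinct pixel values = 2^14
= 16,384 pixel values


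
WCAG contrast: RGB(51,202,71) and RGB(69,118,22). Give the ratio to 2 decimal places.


Linearize each sRGB channel c=v/255: c/12.92 if c ≤ 0.04045 else ((c+0.055)/1.055)^2.4
L = 0.2126×R_lin + 0.7152×G_lin + 0.0722×B_lin
Color 1 (51,202,71):
  R=51: 51/255≈0.2000 > 0.04045 → ((0.2000+0.055)/1.055)^2.4 ≈ 0.03310
  G=202: 202/255≈0.7922 > 0.04045 → ((0.7922+0.055)/1.055)^2.4 ≈ 0.59062
  B=71: 71/255≈0.2784 > 0.04045 → ((0.2784+0.055)/1.055)^2.4 ≈ 0.06301
  L1 = 0.2126×0.03310 + 0.7152×0.59062 + 0.0722×0.06301 ≈ 0.43400
Color 2 (69,118,22):
  R=69: 69/255≈0.2706 > 0.04045 → ((0.2706+0.055)/1.055)^2.4 ≈ 0.05951
  G=118: 118/255≈0.4627 > 0.04045 → ((0.4627+0.055)/1.055)^2.4 ≈ 0.18116
  B=22: 22/255≈0.0863 > 0.04045 → ((0.0863+0.055)/1.055)^2.4 ≈ 0.00802
  L2 = 0.2126×0.05951 + 0.7152×0.18116 + 0.0722×0.00802 ≈ 0.14280
Lighter = 0.43400, Darker = 0.14280
Ratio = (L_lighter + 0.05) / (L_darker + 0.05)
Ratio = (0.43400 + 0.05) / (0.14280 + 0.05) = 0.48400 / 0.19280 ≈ 2.5104
Ratio ≈ 2.51:1


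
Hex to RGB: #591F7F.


59 → 89 (R)
1F → 31 (G)
7F → 127 (B)
= RGB(89, 31, 127)


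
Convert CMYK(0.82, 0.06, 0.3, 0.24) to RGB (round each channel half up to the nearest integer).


R = 255 × (1-C) × (1-K) = 255 × 0.18 × 0.76 = 34.884 → 35
G = 255 × (1-M) × (1-K) = 255 × 0.94 × 0.76 = 182.172 → 182
B = 255 × (1-Y) × (1-K) = 255 × 0.70 × 0.76 = 135.66 → 136
= RGB(35, 182, 136)


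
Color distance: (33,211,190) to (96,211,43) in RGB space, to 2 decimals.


d = √[(R₁-R₂)² + (G₁-G₂)² + (B₁-B₂)²]
d = √[(33-96)² + (211-211)² + (190-43)²]
d = √[3969 + 0 + 21609]
d = √25578
d ≈ 159.93


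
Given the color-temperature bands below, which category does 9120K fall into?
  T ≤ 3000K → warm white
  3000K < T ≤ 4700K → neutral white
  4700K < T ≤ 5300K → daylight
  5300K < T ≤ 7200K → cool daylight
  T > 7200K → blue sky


Temperature: 9120K
9120K > 7200K → blue sky
Classification: blue sky


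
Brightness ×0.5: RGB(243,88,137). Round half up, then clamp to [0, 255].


Multiply each channel by 0.5, round half up, clamp to [0, 255]
R: 243×0.5 = 121.5 → round → 122
G: 88×0.5 = 44
B: 137×0.5 = 68.5 → round → 69
= RGB(122, 44, 69)


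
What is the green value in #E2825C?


Color: #E2825C
R = E2 = 226
G = 82 = 130
B = 5C = 92
Green = 130


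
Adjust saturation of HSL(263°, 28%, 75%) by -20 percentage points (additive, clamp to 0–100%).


Original S = 28%
Adjustment = -20 percentage points
New S = 28 + (-20) = 8
Clamp to [0, 100] → 8
= HSL(263°, 8%, 75%)


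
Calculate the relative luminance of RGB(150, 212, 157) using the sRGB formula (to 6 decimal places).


Linearize each channel (sRGB transfer function): c = v/255; c_lin = c/12.92 if c ≤ 0.04045, else ((c+0.055)/1.055)^2.4
  R: 150/255 ≈ 0.588235 > 0.04045 → ((0.588235+0.055)/1.055)^2.4 ≈ 0.304987
  G: 212/255 ≈ 0.831373 > 0.04045 → ((0.831373+0.055)/1.055)^2.4 ≈ 0.658375
  B: 157/255 ≈ 0.615686 > 0.04045 → ((0.615686+0.055)/1.055)^2.4 ≈ 0.337164
R_lin = 0.304987, G_lin = 0.658375, B_lin = 0.337164
L = 0.2126×R + 0.7152×G + 0.0722×B
L = 0.2126×0.304987 + 0.7152×0.658375 + 0.0722×0.337164
L ≈ 0.560053


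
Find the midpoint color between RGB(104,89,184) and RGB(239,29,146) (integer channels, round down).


Midpoint: each channel = ⌊(C₁+C₂)/2⌋
R: ⌊(104+239)/2⌋ = 171
G: ⌊(89+29)/2⌋ = 59
B: ⌊(184+146)/2⌋ = 165
= RGB(171, 59, 165)


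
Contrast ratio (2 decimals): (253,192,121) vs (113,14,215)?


Linearize each sRGB channel c=v/255: c/12.92 if c ≤ 0.04045 else ((c+0.055)/1.055)^2.4
L = 0.2126×R_lin + 0.7152×G_lin + 0.0722×B_lin
Color 1 (253,192,121):
  R=253: 253/255≈0.9922 > 0.04045 → ((0.9922+0.055)/1.055)^2.4 ≈ 0.98225
  G=192: 192/255≈0.7529 > 0.04045 → ((0.7529+0.055)/1.055)^2.4 ≈ 0.52712
  B=121: 121/255≈0.4745 > 0.04045 → ((0.4745+0.055)/1.055)^2.4 ≈ 0.19120
  L1 = 0.2126×0.98225 + 0.7152×0.52712 + 0.0722×0.19120 ≈ 0.59962
Color 2 (113,14,215):
  R=113: 113/255≈0.4431 > 0.04045 → ((0.4431+0.055)/1.055)^2.4 ≈ 0.16513
  G=14: 14/255≈0.0549 > 0.04045 → ((0.0549+0.055)/1.055)^2.4 ≈ 0.00439
  B=215: 215/255≈0.8431 > 0.04045 → ((0.8431+0.055)/1.055)^2.4 ≈ 0.67954
  L2 = 0.2126×0.16513 + 0.7152×0.00439 + 0.0722×0.67954 ≈ 0.08731
Lighter = 0.59962, Darker = 0.08731
Ratio = (L_lighter + 0.05) / (L_darker + 0.05)
Ratio = (0.59962 + 0.05) / (0.08731 + 0.05) = 0.64962 / 0.13731 ≈ 4.7310
Ratio ≈ 4.73:1


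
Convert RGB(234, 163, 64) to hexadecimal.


R = 234 → EA (hex)
G = 163 → A3 (hex)
B = 64 → 40 (hex)
Hex = #EAA340


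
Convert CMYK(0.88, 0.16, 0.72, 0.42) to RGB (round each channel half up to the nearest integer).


R = 255 × (1-C) × (1-K) = 255 × 0.12 × 0.58 = 17.748 → 18
G = 255 × (1-M) × (1-K) = 255 × 0.84 × 0.58 = 124.236 → 124
B = 255 × (1-Y) × (1-K) = 255 × 0.28 × 0.58 = 41.412 → 41
= RGB(18, 124, 41)


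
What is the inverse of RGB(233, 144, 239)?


Invert: (255-R, 255-G, 255-B)
R: 255-233 = 22
G: 255-144 = 111
B: 255-239 = 16
= RGB(22, 111, 16)


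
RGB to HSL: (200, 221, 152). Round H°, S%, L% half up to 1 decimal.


Normalize: R'=200/255≈0.7843, G'=221/255≈0.8667, B'=152/255≈0.5961
Max=221/255, Min=152/255, Δ=Max-Min=69/255
L = (Max+Min)/2 = (221+152)/510 = 373/510 = 0.73137… → L = 73.1%
L > 0.5 → S = Δ/(2-Max-Min) = 69/(510-221-152) = 69/137 = 0.50364… → S = 50.4%
(the 1/255 factors cancel in S and H, so raw channel differences can be used)
Max is G' → H = 60 × ((B-R)/Δ + 2) = 60 × ((152-200)/69 + 2)
  -48/69 + 2 = -0.6956… + 2 = 1.3043…
  H = 60 × 1.3043… = 78.260…° → H = 78.3°
= HSL(78.3°, 50.4%, 73.1%)


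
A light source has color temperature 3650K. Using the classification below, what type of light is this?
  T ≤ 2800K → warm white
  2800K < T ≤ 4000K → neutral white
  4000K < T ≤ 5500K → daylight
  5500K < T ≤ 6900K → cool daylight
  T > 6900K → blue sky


Temperature: 3650K
2800K < 3650K ≤ 4000K → neutral white
Classification: neutral white


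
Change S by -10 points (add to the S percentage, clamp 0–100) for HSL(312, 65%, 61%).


Original S = 65%
Adjustment = -10 percentage points
New S = 65 + (-10) = 55
Clamp to [0, 100] → 55
= HSL(312°, 55%, 61%)


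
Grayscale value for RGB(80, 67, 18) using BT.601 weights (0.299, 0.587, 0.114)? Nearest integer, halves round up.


Gray = 0.299×R + 0.587×G + 0.114×B
Gray = 0.299×80 + 0.587×67 + 0.114×18
Gray = 23.920 + 39.329 + 2.052
Gray = 65.301 → round half up → 65
Gray = 65


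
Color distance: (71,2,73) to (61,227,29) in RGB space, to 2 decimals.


d = √[(R₁-R₂)² + (G₁-G₂)² + (B₁-B₂)²]
d = √[(71-61)² + (2-227)² + (73-29)²]
d = √[100 + 50625 + 1936]
d = √52661
d ≈ 229.48


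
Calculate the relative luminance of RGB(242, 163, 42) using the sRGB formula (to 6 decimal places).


Linearize each channel (sRGB transfer function): c = v/255; c_lin = c/12.92 if c ≤ 0.04045, else ((c+0.055)/1.055)^2.4
  R: 242/255 ≈ 0.949020 > 0.04045 → ((0.949020+0.055)/1.055)^2.4 ≈ 0.887923
  G: 163/255 ≈ 0.639216 > 0.04045 → ((0.639216+0.055)/1.055)^2.4 ≈ 0.366253
  B: 42/255 ≈ 0.164706 > 0.04045 → ((0.164706+0.055)/1.055)^2.4 ≈ 0.023153
R_lin = 0.887923, G_lin = 0.366253, B_lin = 0.023153
L = 0.2126×R + 0.7152×G + 0.0722×B
L = 0.2126×0.887923 + 0.7152×0.366253 + 0.0722×0.023153
L ≈ 0.452388


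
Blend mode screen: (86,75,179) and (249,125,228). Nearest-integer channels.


Screen: C = 255 - (255-A)×(255-B)/255, rounded to nearest integer
R: 255 - (255-86)×(255-249)/255 = 255 - 1014/255 ≈ 255 - 3.976 = 251.024 → 251
G: 255 - (255-75)×(255-125)/255 = 255 - 23400/255 ≈ 255 - 91.765 = 163.235 → 163
B: 255 - (255-179)×(255-228)/255 = 255 - 2052/255 ≈ 255 - 8.047 = 246.953 → 247
= RGB(251, 163, 247)


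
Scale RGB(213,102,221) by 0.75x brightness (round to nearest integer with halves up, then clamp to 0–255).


Multiply each channel by 0.75, round half up, clamp to [0, 255]
R: 213×0.75 = 159.75 → round → 160
G: 102×0.75 = 76.5 → round → 77
B: 221×0.75 = 165.75 → round → 166
= RGB(160, 77, 166)


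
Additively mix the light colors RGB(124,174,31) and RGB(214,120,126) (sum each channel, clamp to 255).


Additive: each channel = min(255, C₁+C₂)
R: 124+214 = 338 → 255
G: 174+120 = 294 → 255
B: 31+126 = 157 → 157
= RGB(255, 255, 157)


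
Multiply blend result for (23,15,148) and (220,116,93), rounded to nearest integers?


Multiply: C = A×B/255, rounded to nearest integer
R: 23×220/255 = 5060/255 ≈ 19.843 → 20
G: 15×116/255 = 1740/255 ≈ 6.824 → 7
B: 148×93/255 = 13764/255 ≈ 53.976 → 54
= RGB(20, 7, 54)


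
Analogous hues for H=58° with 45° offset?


Base hue: 58°
Left analog: (58 - 45) mod 360 = 13°
Right analog: (58 + 45) mod 360 = 103°
Analogous hues = 13° and 103°


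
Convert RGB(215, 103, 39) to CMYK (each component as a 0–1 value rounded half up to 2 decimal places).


R'=215/255≈0.8431, G'=103/255≈0.4039, B'=39/255≈0.1529
K = 1 - max(R',G',B') = 1 - 215/255 = 40/255 = 0.15686… → 0.16
(1-R'-K)/(1-K) simplifies to (max-R)/max with max = 215:
C = (215-215)/215 = 0/215 = 0 → 0.00
M = (215-103)/215 = 112/215 = 0.52093… → 0.52
Y = (215-39)/215 = 176/215 = 0.81860… → 0.82
= CMYK(0.00, 0.52, 0.82, 0.16)


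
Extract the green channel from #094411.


Color: #094411
R = 09 = 9
G = 44 = 68
B = 11 = 17
Green = 68


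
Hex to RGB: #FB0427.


FB → 251 (R)
04 → 4 (G)
27 → 39 (B)
= RGB(251, 4, 39)


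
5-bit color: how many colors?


Colors = 2^bits = 2^5
= 32 colors


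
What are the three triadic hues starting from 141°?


Triadic: equally spaced at 120° intervals
H1 = 141°
H2 = (141 + 120) mod 360 = 261°
H3 = (141 + 240) mod 360 = 21°
Triadic = 141°, 261°, 21°


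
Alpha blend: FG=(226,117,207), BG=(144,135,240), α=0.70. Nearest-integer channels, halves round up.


C = α×F + (1-α)×B, with 1-α = 0.30
R: 0.70×226 + 0.30×144 = 158.20 + 43.20 = 201.40 → 201
G: 0.70×117 + 0.30×135 = 81.90 + 40.50 = 122.40 → 122
B: 0.70×207 + 0.30×240 = 144.90 + 72.00 = 216.90 → 217
= RGB(201, 122, 217)


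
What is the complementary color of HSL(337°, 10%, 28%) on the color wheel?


Complement = opposite side of color wheel = hue + 180°
H' = (337 + 180) mod 360 = 157°
S and L unchanged.
= HSL(157°, 10%, 28%)


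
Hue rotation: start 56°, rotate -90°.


New hue = (H + rotation) mod 360
New hue = (56 -90) mod 360
= -34 mod 360
= 326°


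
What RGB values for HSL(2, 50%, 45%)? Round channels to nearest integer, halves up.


H=2°, S=0.50, L=0.45
C = (1-|2L-1|)×S = (1-|-0.10|)×0.50 = 0.45
H' = H/60 = 2/60 ≈ 0.0333; X = C×(1-|H' mod 2 - 1|) = 0.015
m = L - C/2 = 0.45 - 0.225 = 0.225
Sector ⌊H'⌋ = 0 → (R',G',B') = (0.45, 0.015, 0.0)
RGB = ((R'+m)×255, (G'+m)×255, (B'+m)×255) = (172.125, 61.2, 57.375)
Round half up → RGB(172, 61, 57)


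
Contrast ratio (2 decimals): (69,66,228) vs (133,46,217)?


Linearize each sRGB channel c=v/255: c/12.92 if c ≤ 0.04045 else ((c+0.055)/1.055)^2.4
L = 0.2126×R_lin + 0.7152×G_lin + 0.0722×B_lin
Color 1 (69,66,228):
  R=69: 69/255≈0.2706 > 0.04045 → ((0.2706+0.055)/1.055)^2.4 ≈ 0.05951
  G=66: 66/255≈0.2588 > 0.04045 → ((0.2588+0.055)/1.055)^2.4 ≈ 0.05448
  B=228: 228/255≈0.8941 > 0.04045 → ((0.8941+0.055)/1.055)^2.4 ≈ 0.77582
  L1 = 0.2126×0.05951 + 0.7152×0.05448 + 0.0722×0.77582 ≈ 0.10763
Color 2 (133,46,217):
  R=133: 133/255≈0.5216 > 0.04045 → ((0.5216+0.055)/1.055)^2.4 ≈ 0.23455
  G=46: 46/255≈0.1804 > 0.04045 → ((0.1804+0.055)/1.055)^2.4 ≈ 0.02732
  B=217: 217/255≈0.8510 > 0.04045 → ((0.8510+0.055)/1.055)^2.4 ≈ 0.69387
  L2 = 0.2126×0.23455 + 0.7152×0.02732 + 0.0722×0.69387 ≈ 0.11950
Lighter = 0.11950, Darker = 0.10763
Ratio = (L_lighter + 0.05) / (L_darker + 0.05)
Ratio = (0.11950 + 0.05) / (0.10763 + 0.05) = 0.16950 / 0.15763 ≈ 1.0753
Ratio ≈ 1.08:1


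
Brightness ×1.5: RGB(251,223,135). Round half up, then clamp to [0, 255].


Multiply each channel by 1.5, round half up, clamp to [0, 255]
R: 251×1.5 = 376.5 → round → 377 → clamp → 255
G: 223×1.5 = 334.5 → round → 335 → clamp → 255
B: 135×1.5 = 202.5 → round → 203
= RGB(255, 255, 203)


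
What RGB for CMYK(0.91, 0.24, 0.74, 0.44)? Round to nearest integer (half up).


R = 255 × (1-C) × (1-K) = 255 × 0.09 × 0.56 = 12.852 → 13
G = 255 × (1-M) × (1-K) = 255 × 0.76 × 0.56 = 108.528 → 109
B = 255 × (1-Y) × (1-K) = 255 × 0.26 × 0.56 = 37.128 → 37
= RGB(13, 109, 37)


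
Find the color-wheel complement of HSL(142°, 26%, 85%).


Complement = opposite side of color wheel = hue + 180°
H' = (142 + 180) mod 360 = 322°
S and L unchanged.
= HSL(322°, 26%, 85%)


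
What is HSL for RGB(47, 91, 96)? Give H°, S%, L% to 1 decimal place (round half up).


Normalize: R'=47/255≈0.1843, G'=91/255≈0.3569, B'=96/255≈0.3765
Max=96/255, Min=47/255, Δ=Max-Min=49/255
L = (Max+Min)/2 = (96+47)/510 = 143/510 = 0.28039… → L = 28.0%
L ≤ 0.5 → S = Δ/(Max+Min) = 49/(96+47) = 49/143 = 0.34265… → S = 34.3%
(the 1/255 factors cancel in S and H, so raw channel differences can be used)
Max is B' → H = 60 × ((R-G)/Δ + 4) = 60 × ((47-91)/49 + 4)
  -44/49 + 4 = -0.8979… + 4 = 3.1020…
  H = 60 × 3.1020… = 186.122…° → H = 186.1°
= HSL(186.1°, 34.3%, 28.0%)


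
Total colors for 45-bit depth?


Colors = 2^bits = 2^45
= 35,184,372,088,832 colors


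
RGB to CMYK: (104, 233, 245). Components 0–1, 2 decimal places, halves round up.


R'=104/255≈0.4078, G'=233/255≈0.9137, B'=245/255≈0.9608
K = 1 - max(R',G',B') = 1 - 245/255 = 10/255 = 0.03921… → 0.04
(1-R'-K)/(1-K) simplifies to (max-R)/max with max = 245:
C = (245-104)/245 = 141/245 = 0.57551… → 0.58
M = (245-233)/245 = 12/245 = 0.04897… → 0.05
Y = (245-245)/245 = 0/245 = 0 → 0.00
= CMYK(0.58, 0.05, 0.00, 0.04)


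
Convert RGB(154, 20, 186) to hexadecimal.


R = 154 → 9A (hex)
G = 20 → 14 (hex)
B = 186 → BA (hex)
Hex = #9A14BA


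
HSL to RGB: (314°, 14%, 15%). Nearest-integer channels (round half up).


H=314°, S=0.14, L=0.15
C = (1-|2L-1|)×S = (1-|-0.70|)×0.14 = 0.042
H' = H/60 = 314/60 ≈ 5.2333; X = C×(1-|H' mod 2 - 1|) = 0.0322
m = L - C/2 = 0.15 - 0.021 = 0.129
Sector ⌊H'⌋ = 5 → (R',G',B') = (0.042, 0.0, 0.0322)
RGB = ((R'+m)×255, (G'+m)×255, (B'+m)×255) = (43.605, 32.895, 41.106)
Round half up → RGB(44, 33, 41)


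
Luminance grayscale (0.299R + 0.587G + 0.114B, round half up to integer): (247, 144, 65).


Gray = 0.299×R + 0.587×G + 0.114×B
Gray = 0.299×247 + 0.587×144 + 0.114×65
Gray = 73.853 + 84.528 + 7.410
Gray = 165.791 → round half up → 166
Gray = 166


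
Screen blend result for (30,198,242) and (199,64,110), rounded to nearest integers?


Screen: C = 255 - (255-A)×(255-B)/255, rounded to nearest integer
R: 255 - (255-30)×(255-199)/255 = 255 - 12600/255 ≈ 255 - 49.412 = 205.588 → 206
G: 255 - (255-198)×(255-64)/255 = 255 - 10887/255 ≈ 255 - 42.694 = 212.306 → 212
B: 255 - (255-242)×(255-110)/255 = 255 - 1885/255 ≈ 255 - 7.392 = 247.608 → 248
= RGB(206, 212, 248)


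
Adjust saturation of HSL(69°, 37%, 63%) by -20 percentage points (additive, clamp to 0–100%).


Original S = 37%
Adjustment = -20 percentage points
New S = 37 + (-20) = 17
Clamp to [0, 100] → 17
= HSL(69°, 17%, 63%)


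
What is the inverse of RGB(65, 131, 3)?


Invert: (255-R, 255-G, 255-B)
R: 255-65 = 190
G: 255-131 = 124
B: 255-3 = 252
= RGB(190, 124, 252)


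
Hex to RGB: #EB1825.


EB → 235 (R)
18 → 24 (G)
25 → 37 (B)
= RGB(235, 24, 37)


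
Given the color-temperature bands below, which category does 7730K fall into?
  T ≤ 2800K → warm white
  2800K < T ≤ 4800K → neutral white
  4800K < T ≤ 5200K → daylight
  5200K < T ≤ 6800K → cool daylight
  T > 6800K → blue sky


Temperature: 7730K
7730K > 6800K → blue sky
Classification: blue sky


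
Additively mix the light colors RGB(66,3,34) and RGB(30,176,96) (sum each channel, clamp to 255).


Additive: each channel = min(255, C₁+C₂)
R: 66+30 = 96 → 96
G: 3+176 = 179 → 179
B: 34+96 = 130 → 130
= RGB(96, 179, 130)


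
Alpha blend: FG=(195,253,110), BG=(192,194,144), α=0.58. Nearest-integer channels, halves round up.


C = α×F + (1-α)×B, with 1-α = 0.42
R: 0.58×195 + 0.42×192 = 113.10 + 80.64 = 193.74 → 194
G: 0.58×253 + 0.42×194 = 146.74 + 81.48 = 228.22 → 228
B: 0.58×110 + 0.42×144 = 63.80 + 60.48 = 124.28 → 124
= RGB(194, 228, 124)


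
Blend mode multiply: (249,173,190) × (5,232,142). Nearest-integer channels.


Multiply: C = A×B/255, rounded to nearest integer
R: 249×5/255 = 1245/255 ≈ 4.882 → 5
G: 173×232/255 = 40136/255 ≈ 157.396 → 157
B: 190×142/255 = 26980/255 ≈ 105.804 → 106
= RGB(5, 157, 106)


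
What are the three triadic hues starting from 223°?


Triadic: equally spaced at 120° intervals
H1 = 223°
H2 = (223 + 120) mod 360 = 343°
H3 = (223 + 240) mod 360 = 103°
Triadic = 223°, 343°, 103°


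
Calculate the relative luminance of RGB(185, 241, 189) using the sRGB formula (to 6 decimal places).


Linearize each channel (sRGB transfer function): c = v/255; c_lin = c/12.92 if c ≤ 0.04045, else ((c+0.055)/1.055)^2.4
  R: 185/255 ≈ 0.725490 > 0.04045 → ((0.725490+0.055)/1.055)^2.4 ≈ 0.485150
  G: 241/255 ≈ 0.945098 > 0.04045 → ((0.945098+0.055)/1.055)^2.4 ≈ 0.879622
  B: 189/255 ≈ 0.741176 > 0.04045 → ((0.741176+0.055)/1.055)^2.4 ≈ 0.508881
R_lin = 0.485150, G_lin = 0.879622, B_lin = 0.508881
L = 0.2126×R + 0.7152×G + 0.0722×B
L = 0.2126×0.485150 + 0.7152×0.879622 + 0.0722×0.508881
L ≈ 0.768990


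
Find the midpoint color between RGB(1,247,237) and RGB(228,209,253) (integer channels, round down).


Midpoint: each channel = ⌊(C₁+C₂)/2⌋
R: ⌊(1+228)/2⌋ = 114
G: ⌊(247+209)/2⌋ = 228
B: ⌊(237+253)/2⌋ = 245
= RGB(114, 228, 245)


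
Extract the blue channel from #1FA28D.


Color: #1FA28D
R = 1F = 31
G = A2 = 162
B = 8D = 141
Blue = 141


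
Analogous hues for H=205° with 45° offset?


Base hue: 205°
Left analog: (205 - 45) mod 360 = 160°
Right analog: (205 + 45) mod 360 = 250°
Analogous hues = 160° and 250°


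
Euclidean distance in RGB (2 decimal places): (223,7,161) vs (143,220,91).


d = √[(R₁-R₂)² + (G₁-G₂)² + (B₁-B₂)²]
d = √[(223-143)² + (7-220)² + (161-91)²]
d = √[6400 + 45369 + 4900]
d = √56669
d ≈ 238.05


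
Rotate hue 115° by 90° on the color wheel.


New hue = (H + rotation) mod 360
New hue = (115 + 90) mod 360
= 205 mod 360
= 205°


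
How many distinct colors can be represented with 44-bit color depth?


Colors = 2^bits = 2^44
= 17,592,186,044,416 colors


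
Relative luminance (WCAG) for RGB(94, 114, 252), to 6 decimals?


Linearize each channel (sRGB transfer function): c = v/255; c_lin = c/12.92 if c ≤ 0.04045, else ((c+0.055)/1.055)^2.4
  R: 94/255 ≈ 0.368627 > 0.04045 → ((0.368627+0.055)/1.055)^2.4 ≈ 0.111932
  G: 114/255 ≈ 0.447059 > 0.04045 → ((0.447059+0.055)/1.055)^2.4 ≈ 0.168269
  B: 252/255 ≈ 0.988235 > 0.04045 → ((0.988235+0.055)/1.055)^2.4 ≈ 0.973445
R_lin = 0.111932, G_lin = 0.168269, B_lin = 0.973445
L = 0.2126×R + 0.7152×G + 0.0722×B
L = 0.2126×0.111932 + 0.7152×0.168269 + 0.0722×0.973445
L ≈ 0.214426


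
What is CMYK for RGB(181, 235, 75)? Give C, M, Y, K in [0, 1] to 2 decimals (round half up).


R'=181/255≈0.7098, G'=235/255≈0.9216, B'=75/255≈0.2941
K = 1 - max(R',G',B') = 1 - 235/255 = 20/255 = 0.07843… → 0.08
(1-R'-K)/(1-K) simplifies to (max-R)/max with max = 235:
C = (235-181)/235 = 54/235 = 0.22978… → 0.23
M = (235-235)/235 = 0/235 = 0 → 0.00
Y = (235-75)/235 = 160/235 = 0.68085… → 0.68
= CMYK(0.23, 0.00, 0.68, 0.08)


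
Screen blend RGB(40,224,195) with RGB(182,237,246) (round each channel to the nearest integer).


Screen: C = 255 - (255-A)×(255-B)/255, rounded to nearest integer
R: 255 - (255-40)×(255-182)/255 = 255 - 15695/255 ≈ 255 - 61.549 = 193.451 → 193
G: 255 - (255-224)×(255-237)/255 = 255 - 558/255 ≈ 255 - 2.188 = 252.812 → 253
B: 255 - (255-195)×(255-246)/255 = 255 - 540/255 ≈ 255 - 2.118 = 252.882 → 253
= RGB(193, 253, 253)


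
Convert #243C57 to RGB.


24 → 36 (R)
3C → 60 (G)
57 → 87 (B)
= RGB(36, 60, 87)


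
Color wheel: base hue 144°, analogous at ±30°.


Base hue: 144°
Left analog: (144 - 30) mod 360 = 114°
Right analog: (144 + 30) mod 360 = 174°
Analogous hues = 114° and 174°


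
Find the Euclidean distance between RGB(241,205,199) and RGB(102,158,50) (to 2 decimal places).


d = √[(R₁-R₂)² + (G₁-G₂)² + (B₁-B₂)²]
d = √[(241-102)² + (205-158)² + (199-50)²]
d = √[19321 + 2209 + 22201]
d = √43731
d ≈ 209.12


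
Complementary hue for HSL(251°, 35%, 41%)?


Complement = opposite side of color wheel = hue + 180°
H' = (251 + 180) mod 360 = 71°
S and L unchanged.
= HSL(71°, 35%, 41%)


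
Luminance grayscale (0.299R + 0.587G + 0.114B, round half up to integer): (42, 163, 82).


Gray = 0.299×R + 0.587×G + 0.114×B
Gray = 0.299×42 + 0.587×163 + 0.114×82
Gray = 12.558 + 95.681 + 9.348
Gray = 117.587 → round half up → 118
Gray = 118


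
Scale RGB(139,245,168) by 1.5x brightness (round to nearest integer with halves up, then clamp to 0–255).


Multiply each channel by 1.5, round half up, clamp to [0, 255]
R: 139×1.5 = 208.5 → round → 209
G: 245×1.5 = 367.5 → round → 368 → clamp → 255
B: 168×1.5 = 252
= RGB(209, 255, 252)


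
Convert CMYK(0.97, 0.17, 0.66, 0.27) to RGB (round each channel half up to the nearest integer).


R = 255 × (1-C) × (1-K) = 255 × 0.03 × 0.73 = 5.5845 → 6
G = 255 × (1-M) × (1-K) = 255 × 0.83 × 0.73 = 154.5045 → 155
B = 255 × (1-Y) × (1-K) = 255 × 0.34 × 0.73 = 63.291 → 63
= RGB(6, 155, 63)


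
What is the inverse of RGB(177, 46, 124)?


Invert: (255-R, 255-G, 255-B)
R: 255-177 = 78
G: 255-46 = 209
B: 255-124 = 131
= RGB(78, 209, 131)


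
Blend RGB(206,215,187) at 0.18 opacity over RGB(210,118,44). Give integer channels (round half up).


C = α×F + (1-α)×B, with 1-α = 0.82
R: 0.18×206 + 0.82×210 = 37.08 + 172.20 = 209.28 → 209
G: 0.18×215 + 0.82×118 = 38.70 + 96.76 = 135.46 → 135
B: 0.18×187 + 0.82×44 = 33.66 + 36.08 = 69.74 → 70
= RGB(209, 135, 70)


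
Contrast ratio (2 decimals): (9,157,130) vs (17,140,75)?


Linearize each sRGB channel c=v/255: c/12.92 if c ≤ 0.04045 else ((c+0.055)/1.055)^2.4
L = 0.2126×R_lin + 0.7152×G_lin + 0.0722×B_lin
Color 1 (9,157,130):
  R=9: 9/255≈0.0353 ≤ 0.04045 → 0.0353/12.92 ≈ 0.00273
  G=157: 157/255≈0.6157 > 0.04045 → ((0.6157+0.055)/1.055)^2.4 ≈ 0.33716
  B=130: 130/255≈0.5098 > 0.04045 → ((0.5098+0.055)/1.055)^2.4 ≈ 0.22323
  L1 = 0.2126×0.00273 + 0.7152×0.33716 + 0.0722×0.22323 ≈ 0.25784
Color 2 (17,140,75):
  R=17: 17/255≈0.0667 > 0.04045 → ((0.0667+0.055)/1.055)^2.4 ≈ 0.00561
  G=140: 140/255≈0.5490 > 0.04045 → ((0.5490+0.055)/1.055)^2.4 ≈ 0.26225
  B=75: 75/255≈0.2941 > 0.04045 → ((0.2941+0.055)/1.055)^2.4 ≈ 0.07036
  L2 = 0.2126×0.00561 + 0.7152×0.26225 + 0.0722×0.07036 ≈ 0.19383
Lighter = 0.25784, Darker = 0.19383
Ratio = (L_lighter + 0.05) / (L_darker + 0.05)
Ratio = (0.25784 + 0.05) / (0.19383 + 0.05) = 0.30784 / 0.24383 ≈ 1.2625
Ratio ≈ 1.26:1


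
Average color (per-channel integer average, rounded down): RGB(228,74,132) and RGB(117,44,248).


Midpoint: each channel = ⌊(C₁+C₂)/2⌋
R: ⌊(228+117)/2⌋ = 172
G: ⌊(74+44)/2⌋ = 59
B: ⌊(132+248)/2⌋ = 190
= RGB(172, 59, 190)


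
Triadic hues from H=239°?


Triadic: equally spaced at 120° intervals
H1 = 239°
H2 = (239 + 120) mod 360 = 359°
H3 = (239 + 240) mod 360 = 119°
Triadic = 239°, 359°, 119°


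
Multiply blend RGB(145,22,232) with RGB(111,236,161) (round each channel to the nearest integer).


Multiply: C = A×B/255, rounded to nearest integer
R: 145×111/255 = 16095/255 ≈ 63.118 → 63
G: 22×236/255 = 5192/255 ≈ 20.361 → 20
B: 232×161/255 = 37352/255 ≈ 146.478 → 146
= RGB(63, 20, 146)


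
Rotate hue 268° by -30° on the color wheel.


New hue = (H + rotation) mod 360
New hue = (268 -30) mod 360
= 238 mod 360
= 238°


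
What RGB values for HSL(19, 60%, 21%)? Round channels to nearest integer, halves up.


H=19°, S=0.60, L=0.21
C = (1-|2L-1|)×S = (1-|-0.58|)×0.60 = 0.252
H' = H/60 = 19/60 ≈ 0.3167; X = C×(1-|H' mod 2 - 1|) = 0.0798
m = L - C/2 = 0.21 - 0.126 = 0.084
Sector ⌊H'⌋ = 0 → (R',G',B') = (0.252, 0.0798, 0.0)
RGB = ((R'+m)×255, (G'+m)×255, (B'+m)×255) = (85.68, 41.769, 21.42)
Round half up → RGB(86, 42, 21)


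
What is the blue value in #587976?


Color: #587976
R = 58 = 88
G = 79 = 121
B = 76 = 118
Blue = 118


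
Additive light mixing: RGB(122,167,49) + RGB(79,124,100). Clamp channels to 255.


Additive: each channel = min(255, C₁+C₂)
R: 122+79 = 201 → 201
G: 167+124 = 291 → 255
B: 49+100 = 149 → 149
= RGB(201, 255, 149)


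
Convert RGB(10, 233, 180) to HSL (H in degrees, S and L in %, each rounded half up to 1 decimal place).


Normalize: R'=10/255≈0.0392, G'=233/255≈0.9137, B'=180/255≈0.7059
Max=233/255, Min=10/255, Δ=Max-Min=223/255
L = (Max+Min)/2 = (233+10)/510 = 243/510 = 0.47647… → L = 47.6%
L ≤ 0.5 → S = Δ/(Max+Min) = 223/(233+10) = 223/243 = 0.91769… → S = 91.8%
(the 1/255 factors cancel in S and H, so raw channel differences can be used)
Max is G' → H = 60 × ((B-R)/Δ + 2) = 60 × ((180-10)/223 + 2)
  170/223 + 2 = 0.7623… + 2 = 2.7623…
  H = 60 × 2.7623… = 165.739…° → H = 165.7°
= HSL(165.7°, 91.8%, 47.6%)


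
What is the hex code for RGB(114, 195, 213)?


R = 114 → 72 (hex)
G = 195 → C3 (hex)
B = 213 → D5 (hex)
Hex = #72C3D5


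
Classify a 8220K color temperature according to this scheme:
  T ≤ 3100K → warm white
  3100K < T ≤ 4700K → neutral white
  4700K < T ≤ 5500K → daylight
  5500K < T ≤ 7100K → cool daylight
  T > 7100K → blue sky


Temperature: 8220K
8220K > 7100K → blue sky
Classification: blue sky


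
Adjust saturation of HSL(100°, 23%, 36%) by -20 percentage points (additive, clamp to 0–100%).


Original S = 23%
Adjustment = -20 percentage points
New S = 23 + (-20) = 3
Clamp to [0, 100] → 3
= HSL(100°, 3%, 36%)


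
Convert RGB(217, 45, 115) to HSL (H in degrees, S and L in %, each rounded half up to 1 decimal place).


Normalize: R'=217/255≈0.8510, G'=45/255≈0.1765, B'=115/255≈0.4510
Max=217/255, Min=45/255, Δ=Max-Min=172/255
L = (Max+Min)/2 = (217+45)/510 = 262/510 = 0.51372… → L = 51.4%
L > 0.5 → S = Δ/(2-Max-Min) = 172/(510-217-45) = 172/248 = 0.69354… → S = 69.4%
(the 1/255 factors cancel in S and H, so raw channel differences can be used)
Max is R' → H = 60 × (((G-B)/Δ) mod 6) = 60 × (((45-115)/172) mod 6)
  (-70)/172 = -0.4069…; negative, so add 6 → 5.5930…
  H = 60 × 5.5930… = 335.581…° → H = 335.6°
= HSL(335.6°, 69.4%, 51.4%)


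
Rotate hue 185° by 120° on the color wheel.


New hue = (H + rotation) mod 360
New hue = (185 + 120) mod 360
= 305 mod 360
= 305°


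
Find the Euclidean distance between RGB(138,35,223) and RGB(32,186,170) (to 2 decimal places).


d = √[(R₁-R₂)² + (G₁-G₂)² + (B₁-B₂)²]
d = √[(138-32)² + (35-186)² + (223-170)²]
d = √[11236 + 22801 + 2809]
d = √36846
d ≈ 191.95


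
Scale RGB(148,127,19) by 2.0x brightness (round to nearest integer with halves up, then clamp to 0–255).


Multiply each channel by 2.0, round half up, clamp to [0, 255]
R: 148×2.0 = 296 → clamp → 255
G: 127×2.0 = 254
B: 19×2.0 = 38
= RGB(255, 254, 38)


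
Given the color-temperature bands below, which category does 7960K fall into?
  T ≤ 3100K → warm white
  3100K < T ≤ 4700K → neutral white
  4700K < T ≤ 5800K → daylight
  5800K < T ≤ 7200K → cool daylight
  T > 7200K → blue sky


Temperature: 7960K
7960K > 7200K → blue sky
Classification: blue sky


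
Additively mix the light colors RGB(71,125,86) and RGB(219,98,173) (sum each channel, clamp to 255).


Additive: each channel = min(255, C₁+C₂)
R: 71+219 = 290 → 255
G: 125+98 = 223 → 223
B: 86+173 = 259 → 255
= RGB(255, 223, 255)


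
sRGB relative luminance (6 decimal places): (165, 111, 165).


Linearize each channel (sRGB transfer function): c = v/255; c_lin = c/12.92 if c ≤ 0.04045, else ((c+0.055)/1.055)^2.4
  R: 165/255 ≈ 0.647059 > 0.04045 → ((0.647059+0.055)/1.055)^2.4 ≈ 0.376262
  G: 111/255 ≈ 0.435294 > 0.04045 → ((0.435294+0.055)/1.055)^2.4 ≈ 0.158961
  B: 165/255 ≈ 0.647059 > 0.04045 → ((0.647059+0.055)/1.055)^2.4 ≈ 0.376262
R_lin = 0.376262, G_lin = 0.158961, B_lin = 0.376262
L = 0.2126×R + 0.7152×G + 0.0722×B
L = 0.2126×0.376262 + 0.7152×0.158961 + 0.0722×0.376262
L ≈ 0.220848


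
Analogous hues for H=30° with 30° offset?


Base hue: 30°
Left analog: (30 - 30) mod 360 = 0°
Right analog: (30 + 30) mod 360 = 60°
Analogous hues = 0° and 60°


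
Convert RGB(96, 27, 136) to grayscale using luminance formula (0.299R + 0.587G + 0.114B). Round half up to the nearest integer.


Gray = 0.299×R + 0.587×G + 0.114×B
Gray = 0.299×96 + 0.587×27 + 0.114×136
Gray = 28.704 + 15.849 + 15.504
Gray = 60.057 → round half up → 60
Gray = 60


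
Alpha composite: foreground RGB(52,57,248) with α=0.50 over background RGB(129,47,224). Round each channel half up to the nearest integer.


C = α×F + (1-α)×B, with 1-α = 0.50
R: 0.50×52 + 0.50×129 = 26.00 + 64.50 = 90.50 → 91
G: 0.50×57 + 0.50×47 = 28.50 + 23.50 = 52.00 → 52
B: 0.50×248 + 0.50×224 = 124.00 + 112.00 = 236.00 → 236
= RGB(91, 52, 236)


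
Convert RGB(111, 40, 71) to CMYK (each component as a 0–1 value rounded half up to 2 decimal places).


R'=111/255≈0.4353, G'=40/255≈0.1569, B'=71/255≈0.2784
K = 1 - max(R',G',B') = 1 - 111/255 = 144/255 = 0.56470… → 0.56
(1-R'-K)/(1-K) simplifies to (max-R)/max with max = 111:
C = (111-111)/111 = 0/111 = 0 → 0.00
M = (111-40)/111 = 71/111 = 0.63963… → 0.64
Y = (111-71)/111 = 40/111 = 0.36036… → 0.36
= CMYK(0.00, 0.64, 0.36, 0.56)


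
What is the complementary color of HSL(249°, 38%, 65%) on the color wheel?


Complement = opposite side of color wheel = hue + 180°
H' = (249 + 180) mod 360 = 69°
S and L unchanged.
= HSL(69°, 38%, 65%)


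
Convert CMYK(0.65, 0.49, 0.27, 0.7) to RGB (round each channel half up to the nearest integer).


R = 255 × (1-C) × (1-K) = 255 × 0.35 × 0.30 = 26.775 → 27
G = 255 × (1-M) × (1-K) = 255 × 0.51 × 0.30 = 39.015 → 39
B = 255 × (1-Y) × (1-K) = 255 × 0.73 × 0.30 = 55.845 → 56
= RGB(27, 39, 56)


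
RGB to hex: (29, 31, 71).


R = 29 → 1D (hex)
G = 31 → 1F (hex)
B = 71 → 47 (hex)
Hex = #1D1F47
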